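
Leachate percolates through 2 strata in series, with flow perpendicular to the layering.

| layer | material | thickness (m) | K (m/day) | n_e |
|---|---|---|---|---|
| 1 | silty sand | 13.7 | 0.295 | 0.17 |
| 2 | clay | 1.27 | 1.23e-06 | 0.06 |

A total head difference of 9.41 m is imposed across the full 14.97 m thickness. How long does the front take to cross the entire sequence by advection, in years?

With flow normal to the layers, continuity requires the same specific discharge q through every layer.
Σ(b_i/K_i) = 13.7/0.295 + 1.27/1.23e-06 = 1.033e+06 d.
q = Δh / Σ(b_i/K_i) = 9.41 / 1.033e+06 = 9.113e-06 m/day.
In each layer the seepage velocity is v_i = q/n_i, so the layer transit time is t_i = b_i·n_i / q:
  layer 1 (silty sand): t_1 = 13.7 × 0.17 / 9.113e-06 = 2.556e+05 d
  layer 2 (clay): t_2 = 1.27 × 0.06 / 9.113e-06 = 8361 d
Total t = Σ t_i = 2.639e+05 days = 722.6 years.

723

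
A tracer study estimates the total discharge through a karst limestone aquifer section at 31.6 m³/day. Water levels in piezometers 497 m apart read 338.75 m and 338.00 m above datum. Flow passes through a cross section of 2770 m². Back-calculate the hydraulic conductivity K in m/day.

7.56

Hydraulic gradient i = (338.75 − 338.00) / 497 = 0.75 / 497 = 0.001509.
From Q = K·A·i, K = Q / (A·i) = 31.6 / (2770 × 0.001509) = 7.560 m/day.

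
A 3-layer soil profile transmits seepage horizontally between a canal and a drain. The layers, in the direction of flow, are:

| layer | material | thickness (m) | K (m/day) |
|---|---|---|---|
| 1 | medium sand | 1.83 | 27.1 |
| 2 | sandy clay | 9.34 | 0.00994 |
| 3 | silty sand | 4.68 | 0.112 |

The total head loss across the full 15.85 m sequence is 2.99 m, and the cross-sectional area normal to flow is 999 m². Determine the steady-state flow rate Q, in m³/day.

3.04

Flow is perpendicular to layering, so the layers act in series and the equivalent K is the thickness-weighted harmonic mean.
Total thickness L = 1.83 + 9.34 + 4.68 = 15.85 m.
Σ(b_i/K_i) = 1.83/27.1 + 9.34/0.00994 + 4.68/0.112 = 981.5 d.
K_eq = L / Σ(b_i/K_i) = 15.85 / 981.5 = 0.01615 m/day.
Q = K_eq · A · (Δh/L) = 0.01615 × 999 × (2.99/15.85) = 3.043 m³/day.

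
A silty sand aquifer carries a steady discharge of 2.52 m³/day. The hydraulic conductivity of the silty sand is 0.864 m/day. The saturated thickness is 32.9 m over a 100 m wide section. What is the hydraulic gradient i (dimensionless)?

Cross-sectional area A = 100 × 32.9 = 3290 m².
From Q = K·A·i, i = Q / (K·A) = 2.52 / (0.8640 × 3290) = 0.0008865.

0.000887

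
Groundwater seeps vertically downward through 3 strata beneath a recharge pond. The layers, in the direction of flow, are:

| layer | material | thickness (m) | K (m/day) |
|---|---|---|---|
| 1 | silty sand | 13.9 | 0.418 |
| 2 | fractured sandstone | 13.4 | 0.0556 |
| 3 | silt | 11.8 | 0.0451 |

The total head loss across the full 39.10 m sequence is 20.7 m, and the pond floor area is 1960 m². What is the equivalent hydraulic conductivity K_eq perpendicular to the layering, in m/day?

0.0730

Flow is perpendicular to layering, so the layers act in series and the equivalent K is the thickness-weighted harmonic mean.
Total thickness L = 13.9 + 13.4 + 11.8 = 39.10 m.
Σ(b_i/K_i) = 13.9/0.418 + 13.4/0.0556 + 11.8/0.0451 = 535.9 d.
K_eq = L / Σ(b_i/K_i) = 39.10 / 535.9 = 0.07296 m/day.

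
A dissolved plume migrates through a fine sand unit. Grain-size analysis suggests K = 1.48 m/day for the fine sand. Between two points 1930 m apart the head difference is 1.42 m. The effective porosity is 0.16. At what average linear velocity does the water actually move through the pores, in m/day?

Hydraulic gradient i = Δh / L = 1.42 / 1930 = 0.0007358.
Darcy flux q = K · i = 1.480 × 0.0007358 = 0.001089 m/day.
Seepage velocity v = q / n_e = 0.001089 / 0.16 = 0.006806 m/day.

0.00681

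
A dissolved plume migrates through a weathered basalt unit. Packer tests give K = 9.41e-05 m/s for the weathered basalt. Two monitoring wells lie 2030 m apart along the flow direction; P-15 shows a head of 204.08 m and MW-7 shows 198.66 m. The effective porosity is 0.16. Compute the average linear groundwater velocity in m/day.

Convert K: 9.41e-05 m/s × 86400 = 8.130 m/day.
Hydraulic gradient i = (204.08 − 198.66) / 2030 = 5.42 / 2030 = 0.002670.
Darcy flux q = K · i = 8.130 × 0.002670 = 0.02171 m/day.
Seepage velocity v = q / n_e = 0.02171 / 0.16 = 0.1357 m/day.

0.136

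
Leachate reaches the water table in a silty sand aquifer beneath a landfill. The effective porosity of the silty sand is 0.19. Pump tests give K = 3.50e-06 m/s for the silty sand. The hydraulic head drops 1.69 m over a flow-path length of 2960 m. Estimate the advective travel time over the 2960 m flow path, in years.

Convert K: 3.50e-06 m/s × 86400 = 0.3024 m/day.
Hydraulic gradient i = Δh / L = 1.69 / 2960 = 0.0005709.
Darcy flux q = K · i = 0.3024 × 0.0005709 = 0.0001727 m/day.
Seepage velocity v = q / n_e = 0.0001727 / 0.19 = 0.0009087 m/day.
Travel time t = L / v = 2960 / 0.0009087 = 3.257e+06 days = 8918 years.

8920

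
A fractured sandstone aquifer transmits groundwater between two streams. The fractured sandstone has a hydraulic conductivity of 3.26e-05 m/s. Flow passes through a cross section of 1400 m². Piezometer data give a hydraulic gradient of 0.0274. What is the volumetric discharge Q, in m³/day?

Convert K: 3.26e-05 m/s × 86400 = 2.817 m/day.
Hydraulic gradient i = 0.0274.
Darcy's law: Q = K · A · i = 2.817 × 1400 × 0.02740 = 108.0 m³/day.

108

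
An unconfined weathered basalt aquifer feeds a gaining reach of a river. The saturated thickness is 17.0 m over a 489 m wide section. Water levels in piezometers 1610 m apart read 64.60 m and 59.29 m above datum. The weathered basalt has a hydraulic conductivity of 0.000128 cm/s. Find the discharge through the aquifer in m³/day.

Convert K: 0.000128 cm/s × 864 = 0.1106 m/day.
Cross-sectional area A = 489 × 17.0 = 8313 m².
Hydraulic gradient i = (64.60 − 59.29) / 1610 = 5.31 / 1610 = 0.003298.
Darcy's law: Q = K · A · i = 0.1106 × 8313 × 0.003298 = 3.032 m³/day.

3.03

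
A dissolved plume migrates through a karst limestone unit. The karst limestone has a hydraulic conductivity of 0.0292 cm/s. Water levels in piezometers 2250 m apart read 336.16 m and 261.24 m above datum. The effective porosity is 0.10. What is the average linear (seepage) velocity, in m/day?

8.40

Convert K: 0.0292 cm/s × 864 = 25.23 m/day.
Hydraulic gradient i = (336.16 − 261.24) / 2250 = 74.92 / 2250 = 0.03330.
Darcy flux q = K · i = 25.23 × 0.03330 = 0.8401 m/day.
Seepage velocity v = q / n_e = 0.8401 / 0.10 = 8.401 m/day.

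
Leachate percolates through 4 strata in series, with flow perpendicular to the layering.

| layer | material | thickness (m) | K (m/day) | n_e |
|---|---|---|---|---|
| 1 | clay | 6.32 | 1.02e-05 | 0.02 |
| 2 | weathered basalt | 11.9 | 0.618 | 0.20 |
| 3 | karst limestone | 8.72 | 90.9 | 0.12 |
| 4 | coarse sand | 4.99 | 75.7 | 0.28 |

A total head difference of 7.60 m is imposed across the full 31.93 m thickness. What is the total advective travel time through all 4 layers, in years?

With flow normal to the layers, continuity requires the same specific discharge q through every layer.
Σ(b_i/K_i) = 6.32/1.02e-05 + 11.9/0.618 + 8.72/90.9 + 4.99/75.7 = 6.196e+05 d.
q = Δh / Σ(b_i/K_i) = 7.60 / 6.196e+05 = 1.227e-05 m/day.
In each layer the seepage velocity is v_i = q/n_i, so the layer transit time is t_i = b_i·n_i / q:
  layer 1 (clay): t_1 = 6.32 × 0.02 / 1.227e-05 = 10305 d
  layer 2 (weathered basalt): t_2 = 11.9 × 0.20 / 1.227e-05 = 1.940e+05 d
  layer 3 (karst limestone): t_3 = 8.72 × 0.12 / 1.227e-05 = 85313 d
  layer 4 (coarse sand): t_4 = 4.99 × 0.28 / 1.227e-05 = 1.139e+05 d
Total t = Σ t_i = 4.036e+05 days = 1105 years.

1100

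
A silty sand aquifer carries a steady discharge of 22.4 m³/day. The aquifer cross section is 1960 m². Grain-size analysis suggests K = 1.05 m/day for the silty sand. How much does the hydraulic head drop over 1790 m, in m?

19.5

From Q = K·A·i, i = Q / (K·A) = 22.4 / (1.050 × 1960) = 0.01088.
Head loss Δh = i · L = 0.01088 × 1790 = 19.48 m.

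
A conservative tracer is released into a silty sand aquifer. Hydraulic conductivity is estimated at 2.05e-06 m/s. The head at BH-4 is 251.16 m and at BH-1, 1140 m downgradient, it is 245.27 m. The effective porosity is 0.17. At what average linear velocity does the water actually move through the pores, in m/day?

0.00538

Convert K: 2.05e-06 m/s × 86400 = 0.1771 m/day.
Hydraulic gradient i = (251.16 − 245.27) / 1140 = 5.89 / 1140 = 0.005167.
Darcy flux q = K · i = 0.1771 × 0.005167 = 0.0009151 m/day.
Seepage velocity v = q / n_e = 0.0009151 / 0.17 = 0.005383 m/day.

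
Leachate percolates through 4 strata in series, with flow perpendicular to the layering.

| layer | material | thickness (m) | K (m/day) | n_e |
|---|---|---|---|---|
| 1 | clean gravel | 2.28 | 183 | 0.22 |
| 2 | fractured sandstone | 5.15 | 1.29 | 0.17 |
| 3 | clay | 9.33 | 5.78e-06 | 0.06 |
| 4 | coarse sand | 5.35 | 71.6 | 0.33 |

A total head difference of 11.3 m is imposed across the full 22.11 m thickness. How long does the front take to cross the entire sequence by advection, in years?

1450

With flow normal to the layers, continuity requires the same specific discharge q through every layer.
Σ(b_i/K_i) = 2.28/183 + 5.15/1.29 + 9.33/5.78e-06 + 5.35/71.6 = 1.614e+06 d.
q = Δh / Σ(b_i/K_i) = 11.3 / 1.614e+06 = 7.000e-06 m/day.
In each layer the seepage velocity is v_i = q/n_i, so the layer transit time is t_i = b_i·n_i / q:
  layer 1 (clean gravel): t_1 = 2.28 × 0.22 / 7.000e-06 = 71653 d
  layer 2 (fractured sandstone): t_2 = 5.15 × 0.17 / 7.000e-06 = 1.251e+05 d
  layer 3 (clay): t_3 = 9.33 × 0.06 / 7.000e-06 = 79967 d
  layer 4 (coarse sand): t_4 = 5.35 × 0.33 / 7.000e-06 = 2.522e+05 d
Total t = Σ t_i = 5.289e+05 days = 1448 years.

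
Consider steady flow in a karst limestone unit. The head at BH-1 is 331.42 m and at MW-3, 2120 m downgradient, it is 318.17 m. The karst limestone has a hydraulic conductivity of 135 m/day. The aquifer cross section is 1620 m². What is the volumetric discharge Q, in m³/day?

Hydraulic gradient i = (331.42 − 318.17) / 2120 = 13.25 / 2120 = 0.006250.
Darcy's law: Q = K · A · i = 135.0 × 1620 × 0.006250 = 1367 m³/day.

1370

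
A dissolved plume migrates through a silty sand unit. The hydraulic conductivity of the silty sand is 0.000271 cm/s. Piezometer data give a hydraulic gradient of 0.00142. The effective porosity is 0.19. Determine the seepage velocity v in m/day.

Convert K: 0.000271 cm/s × 864 = 0.2341 m/day.
Hydraulic gradient i = 0.00142.
Darcy flux q = K · i = 0.2341 × 0.001420 = 0.0003325 m/day.
Seepage velocity v = q / n_e = 0.0003325 / 0.19 = 0.001750 m/day.

0.00175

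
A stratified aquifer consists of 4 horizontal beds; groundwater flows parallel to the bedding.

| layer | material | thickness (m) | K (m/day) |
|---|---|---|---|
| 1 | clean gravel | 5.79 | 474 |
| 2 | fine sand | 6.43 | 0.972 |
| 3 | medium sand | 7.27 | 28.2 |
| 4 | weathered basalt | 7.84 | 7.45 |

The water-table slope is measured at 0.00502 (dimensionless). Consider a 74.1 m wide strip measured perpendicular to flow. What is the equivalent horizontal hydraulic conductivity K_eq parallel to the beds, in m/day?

110

Flow is parallel to layering, so each bed carries its own Darcy discharge and the transmissivities add.
Σ(K_i·b_i) = 474×5.79 + 0.972×6.43 + 28.2×7.27 + 7.45×7.84 = 3014 m²/day.
Total thickness b = 27.33 m, so K_eq = Σ(K_i·b_i)/b = 110.3 m/day.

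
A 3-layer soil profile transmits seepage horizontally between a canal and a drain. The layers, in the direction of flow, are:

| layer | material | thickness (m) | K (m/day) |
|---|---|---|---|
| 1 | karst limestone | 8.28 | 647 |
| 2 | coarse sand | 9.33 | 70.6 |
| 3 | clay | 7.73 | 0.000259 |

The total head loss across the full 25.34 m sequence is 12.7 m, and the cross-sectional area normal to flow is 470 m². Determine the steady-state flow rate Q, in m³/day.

Flow is perpendicular to layering, so the layers act in series and the equivalent K is the thickness-weighted harmonic mean.
Total thickness L = 8.28 + 9.33 + 7.73 = 25.34 m.
Σ(b_i/K_i) = 8.28/647 + 9.33/70.6 + 7.73/0.000259 = 29846 d.
K_eq = L / Σ(b_i/K_i) = 25.34 / 29846 = 0.0008490 m/day.
Q = K_eq · A · (Δh/L) = 0.0008490 × 470 × (12.7/25.34) = 0.2000 m³/day.

0.200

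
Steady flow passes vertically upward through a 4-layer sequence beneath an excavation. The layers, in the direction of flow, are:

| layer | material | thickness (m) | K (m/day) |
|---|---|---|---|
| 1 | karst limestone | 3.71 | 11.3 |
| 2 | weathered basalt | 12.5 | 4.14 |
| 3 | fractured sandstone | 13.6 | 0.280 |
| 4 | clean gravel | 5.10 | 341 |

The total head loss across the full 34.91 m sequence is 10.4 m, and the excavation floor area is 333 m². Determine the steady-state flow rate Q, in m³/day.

Flow is perpendicular to layering, so the layers act in series and the equivalent K is the thickness-weighted harmonic mean.
Total thickness L = 3.71 + 12.5 + 13.6 + 5.10 = 34.91 m.
Σ(b_i/K_i) = 3.71/11.3 + 12.5/4.14 + 13.6/0.280 + 5.10/341 = 51.93 d.
K_eq = L / Σ(b_i/K_i) = 34.91 / 51.93 = 0.6722 m/day.
Q = K_eq · A · (Δh/L) = 0.6722 × 333 × (10.4/34.91) = 66.68 m³/day.

66.7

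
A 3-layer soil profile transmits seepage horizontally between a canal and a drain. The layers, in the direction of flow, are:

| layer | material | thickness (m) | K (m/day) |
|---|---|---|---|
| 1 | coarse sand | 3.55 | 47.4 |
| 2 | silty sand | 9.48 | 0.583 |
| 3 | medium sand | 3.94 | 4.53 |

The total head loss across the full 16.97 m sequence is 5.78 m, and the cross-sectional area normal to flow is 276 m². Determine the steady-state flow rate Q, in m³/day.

92.7

Flow is perpendicular to layering, so the layers act in series and the equivalent K is the thickness-weighted harmonic mean.
Total thickness L = 3.55 + 9.48 + 3.94 = 16.97 m.
Σ(b_i/K_i) = 3.55/47.4 + 9.48/0.583 + 3.94/4.53 = 17.21 d.
K_eq = L / Σ(b_i/K_i) = 16.97 / 17.21 = 0.9863 m/day.
Q = K_eq · A · (Δh/L) = 0.9863 × 276 × (5.78/16.97) = 92.72 m³/day.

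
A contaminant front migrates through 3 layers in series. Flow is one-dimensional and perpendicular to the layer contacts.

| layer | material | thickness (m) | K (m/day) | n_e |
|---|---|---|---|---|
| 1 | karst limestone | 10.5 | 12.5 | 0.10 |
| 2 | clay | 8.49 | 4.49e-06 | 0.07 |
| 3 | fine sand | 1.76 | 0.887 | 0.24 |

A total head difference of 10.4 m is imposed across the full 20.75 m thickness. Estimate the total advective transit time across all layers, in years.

1030

With flow normal to the layers, continuity requires the same specific discharge q through every layer.
Σ(b_i/K_i) = 10.5/12.5 + 8.49/4.49e-06 + 1.76/0.887 = 1.891e+06 d.
q = Δh / Σ(b_i/K_i) = 10.4 / 1.891e+06 = 5.500e-06 m/day.
In each layer the seepage velocity is v_i = q/n_i, so the layer transit time is t_i = b_i·n_i / q:
  layer 1 (karst limestone): t_1 = 10.5 × 0.10 / 5.500e-06 = 1.909e+05 d
  layer 2 (clay): t_2 = 8.49 × 0.07 / 5.500e-06 = 1.081e+05 d
  layer 3 (fine sand): t_3 = 1.76 × 0.24 / 5.500e-06 = 76798 d
Total t = Σ t_i = 3.758e+05 days = 1029 years.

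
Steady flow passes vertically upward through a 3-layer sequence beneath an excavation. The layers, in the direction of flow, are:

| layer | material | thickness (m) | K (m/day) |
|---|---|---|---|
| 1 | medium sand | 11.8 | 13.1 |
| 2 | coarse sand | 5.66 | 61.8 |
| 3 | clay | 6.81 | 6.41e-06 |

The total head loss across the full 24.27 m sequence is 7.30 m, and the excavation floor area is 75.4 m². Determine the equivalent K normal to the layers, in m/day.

2.28e-05

Flow is perpendicular to layering, so the layers act in series and the equivalent K is the thickness-weighted harmonic mean.
Total thickness L = 11.8 + 5.66 + 6.81 = 24.27 m.
Σ(b_i/K_i) = 11.8/13.1 + 5.66/61.8 + 6.81/6.41e-06 = 1.062e+06 d.
K_eq = L / Σ(b_i/K_i) = 24.27 / 1.062e+06 = 2.284e-05 m/day.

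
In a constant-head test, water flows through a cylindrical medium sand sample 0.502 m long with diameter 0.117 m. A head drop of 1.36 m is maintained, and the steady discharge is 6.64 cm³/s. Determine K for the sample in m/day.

19.7

Cross-sectional area A = π·(d/2)² = π × (0.117/2)² = 0.01075 m².
Convert discharge: 6.64 cm³/s = 6.640e-06 m³/s.
Darcy's law rearranged: K = Q·L / (A·Δh) = 6.640e-06 × 0.502 / (0.01075 × 1.36) = 0.0002280 m/s = 19.70 m/day.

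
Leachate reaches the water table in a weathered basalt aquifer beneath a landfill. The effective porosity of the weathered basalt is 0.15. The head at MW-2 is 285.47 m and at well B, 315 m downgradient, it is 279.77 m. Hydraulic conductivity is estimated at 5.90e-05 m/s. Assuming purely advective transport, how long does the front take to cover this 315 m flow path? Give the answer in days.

Convert K: 5.90e-05 m/s × 86400 = 5.098 m/day.
Hydraulic gradient i = (285.47 − 279.77) / 315 = 5.7 / 315 = 0.01810.
Darcy flux q = K · i = 5.098 × 0.01810 = 0.09224 m/day.
Seepage velocity v = q / n_e = 0.09224 / 0.15 = 0.6149 m/day.
Travel time t = L / v = 315 / 0.6149 = 512.2 days.

512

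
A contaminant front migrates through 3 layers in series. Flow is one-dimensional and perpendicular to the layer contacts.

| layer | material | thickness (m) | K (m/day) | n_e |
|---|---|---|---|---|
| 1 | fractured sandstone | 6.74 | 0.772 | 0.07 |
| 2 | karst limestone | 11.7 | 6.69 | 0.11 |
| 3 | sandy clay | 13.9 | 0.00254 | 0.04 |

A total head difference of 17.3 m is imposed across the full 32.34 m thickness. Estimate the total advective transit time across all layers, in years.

With flow normal to the layers, continuity requires the same specific discharge q through every layer.
Σ(b_i/K_i) = 6.74/0.772 + 11.7/6.69 + 13.9/0.00254 = 5483 d.
q = Δh / Σ(b_i/K_i) = 17.3 / 5483 = 0.003155 m/day.
In each layer the seepage velocity is v_i = q/n_i, so the layer transit time is t_i = b_i·n_i / q:
  layer 1 (fractured sandstone): t_1 = 6.74 × 0.07 / 0.003155 = 149.5 d
  layer 2 (karst limestone): t_2 = 11.7 × 0.11 / 0.003155 = 407.9 d
  layer 3 (sandy clay): t_3 = 13.9 × 0.04 / 0.003155 = 176.2 d
Total t = Σ t_i = 733.6 days = 2.009 years.

2.01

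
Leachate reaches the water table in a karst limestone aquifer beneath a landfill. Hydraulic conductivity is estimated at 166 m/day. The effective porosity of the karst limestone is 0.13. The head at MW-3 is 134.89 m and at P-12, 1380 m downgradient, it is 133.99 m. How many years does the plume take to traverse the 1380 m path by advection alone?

Hydraulic gradient i = (134.89 − 133.99) / 1380 = 0.9 / 1380 = 0.0006522.
Darcy flux q = K · i = 166.0 × 0.0006522 = 0.1083 m/day.
Seepage velocity v = q / n_e = 0.1083 / 0.13 = 0.8328 m/day.
Travel time t = L / v = 1380 / 0.8328 = 1657 days = 4.537 years.

4.54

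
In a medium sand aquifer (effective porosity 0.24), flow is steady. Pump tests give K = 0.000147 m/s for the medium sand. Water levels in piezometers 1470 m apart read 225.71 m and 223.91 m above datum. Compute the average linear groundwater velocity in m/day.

0.0648

Convert K: 0.000147 m/s × 86400 = 12.70 m/day.
Hydraulic gradient i = (225.71 − 223.91) / 1470 = 1.8 / 1470 = 0.001224.
Darcy flux q = K · i = 12.70 × 0.001224 = 0.01555 m/day.
Seepage velocity v = q / n_e = 0.01555 / 0.24 = 0.06480 m/day.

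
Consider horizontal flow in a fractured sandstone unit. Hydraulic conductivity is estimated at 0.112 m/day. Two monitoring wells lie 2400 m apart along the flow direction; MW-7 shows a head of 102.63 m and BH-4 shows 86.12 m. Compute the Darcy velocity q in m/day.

0.000770

Hydraulic gradient i = (102.63 − 86.12) / 2400 = 16.51 / 2400 = 0.006879.
Specific discharge q = K · i = 0.1120 × 0.006879 = 0.0007705 m/day.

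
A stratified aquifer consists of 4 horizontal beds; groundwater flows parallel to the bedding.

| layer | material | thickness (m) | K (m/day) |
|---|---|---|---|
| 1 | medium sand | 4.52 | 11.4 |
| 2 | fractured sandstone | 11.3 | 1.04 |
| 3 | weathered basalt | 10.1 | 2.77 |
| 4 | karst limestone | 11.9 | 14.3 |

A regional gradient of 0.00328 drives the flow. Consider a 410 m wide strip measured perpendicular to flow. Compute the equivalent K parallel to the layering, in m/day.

6.91

Flow is parallel to layering, so each bed carries its own Darcy discharge and the transmissivities add.
Σ(K_i·b_i) = 11.4×4.52 + 1.04×11.3 + 2.77×10.1 + 14.3×11.9 = 261.4 m²/day.
Total thickness b = 37.82 m, so K_eq = Σ(K_i·b_i)/b = 6.912 m/day.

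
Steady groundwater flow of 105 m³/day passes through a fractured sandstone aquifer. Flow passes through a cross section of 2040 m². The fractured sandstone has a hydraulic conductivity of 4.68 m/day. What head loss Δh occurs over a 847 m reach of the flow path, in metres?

9.32

From Q = K·A·i, i = Q / (K·A) = 105 / (4.680 × 2040) = 0.01100.
Head loss Δh = i · L = 0.01100 × 847 = 9.315 m.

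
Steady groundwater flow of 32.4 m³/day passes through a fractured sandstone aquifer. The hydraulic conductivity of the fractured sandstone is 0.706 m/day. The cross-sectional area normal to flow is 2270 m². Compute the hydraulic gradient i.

From Q = K·A·i, i = Q / (K·A) = 32.4 / (0.7060 × 2270) = 0.02022.

0.0202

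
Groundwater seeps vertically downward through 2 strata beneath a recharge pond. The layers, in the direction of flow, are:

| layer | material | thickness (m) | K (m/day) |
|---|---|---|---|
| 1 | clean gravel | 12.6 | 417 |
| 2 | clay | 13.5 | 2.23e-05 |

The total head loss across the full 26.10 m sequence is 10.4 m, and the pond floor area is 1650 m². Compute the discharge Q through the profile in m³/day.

Flow is perpendicular to layering, so the layers act in series and the equivalent K is the thickness-weighted harmonic mean.
Total thickness L = 12.6 + 13.5 = 26.10 m.
Σ(b_i/K_i) = 12.6/417 + 13.5/2.23e-05 = 6.054e+05 d.
K_eq = L / Σ(b_i/K_i) = 26.10 / 6.054e+05 = 4.311e-05 m/day.
Q = K_eq · A · (Δh/L) = 4.311e-05 × 1650 × (10.4/26.10) = 0.02835 m³/day.

0.0283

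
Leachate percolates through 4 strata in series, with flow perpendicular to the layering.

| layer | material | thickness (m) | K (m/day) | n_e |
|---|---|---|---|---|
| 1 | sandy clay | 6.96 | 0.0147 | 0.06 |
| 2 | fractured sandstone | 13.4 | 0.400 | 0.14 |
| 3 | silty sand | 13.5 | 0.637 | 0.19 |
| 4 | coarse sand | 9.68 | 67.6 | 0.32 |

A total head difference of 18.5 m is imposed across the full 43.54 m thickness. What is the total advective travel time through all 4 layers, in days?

227

With flow normal to the layers, continuity requires the same specific discharge q through every layer.
Σ(b_i/K_i) = 6.96/0.0147 + 13.4/0.400 + 13.5/0.637 + 9.68/67.6 = 528.3 d.
q = Δh / Σ(b_i/K_i) = 18.5 / 528.3 = 0.03502 m/day.
In each layer the seepage velocity is v_i = q/n_i, so the layer transit time is t_i = b_i·n_i / q:
  layer 1 (sandy clay): t_1 = 6.96 × 0.06 / 0.03502 = 11.93 d
  layer 2 (fractured sandstone): t_2 = 13.4 × 0.14 / 0.03502 = 53.57 d
  layer 3 (silty sand): t_3 = 13.5 × 0.19 / 0.03502 = 73.25 d
  layer 4 (coarse sand): t_4 = 9.68 × 0.32 / 0.03502 = 88.46 d
Total t = Σ t_i = 227.2 days.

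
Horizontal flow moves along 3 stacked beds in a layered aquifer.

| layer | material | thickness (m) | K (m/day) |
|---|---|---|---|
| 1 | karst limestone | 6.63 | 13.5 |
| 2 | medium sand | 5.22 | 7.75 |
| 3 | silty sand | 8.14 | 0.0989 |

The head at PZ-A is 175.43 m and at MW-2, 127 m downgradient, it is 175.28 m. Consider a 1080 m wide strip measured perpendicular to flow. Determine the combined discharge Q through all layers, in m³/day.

167

Flow is parallel to layering, so each bed carries its own Darcy discharge and the transmissivities add.
Σ(K_i·b_i) = 13.5×6.63 + 7.75×5.22 + 0.0989×8.14 = 130.8 m²/day.
Hydraulic gradient i = (175.43 − 175.28) / 127 = 0.15 / 127 = 0.001181.
Q = Σ(K_i·b_i) · W · i = 130.8 × 1080 × 0.001181 = 166.8 m³/day.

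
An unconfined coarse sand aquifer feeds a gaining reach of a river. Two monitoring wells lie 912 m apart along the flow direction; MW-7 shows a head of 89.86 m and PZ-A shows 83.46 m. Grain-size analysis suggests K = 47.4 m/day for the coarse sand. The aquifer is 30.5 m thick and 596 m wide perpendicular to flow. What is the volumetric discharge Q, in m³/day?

6050

Cross-sectional area A = 596 × 30.5 = 18178 m².
Hydraulic gradient i = (89.86 − 83.46) / 912 = 6.4 / 912 = 0.007018.
Darcy's law: Q = K · A · i = 47.40 × 18178 × 0.007018 = 6047 m³/day.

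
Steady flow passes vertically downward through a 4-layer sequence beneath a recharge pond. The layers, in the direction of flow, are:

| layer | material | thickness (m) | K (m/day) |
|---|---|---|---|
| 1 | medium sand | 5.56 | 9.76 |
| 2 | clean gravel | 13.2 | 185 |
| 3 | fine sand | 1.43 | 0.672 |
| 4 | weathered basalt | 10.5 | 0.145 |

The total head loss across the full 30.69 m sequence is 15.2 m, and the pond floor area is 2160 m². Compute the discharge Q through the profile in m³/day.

437

Flow is perpendicular to layering, so the layers act in series and the equivalent K is the thickness-weighted harmonic mean.
Total thickness L = 5.56 + 13.2 + 1.43 + 10.5 = 30.69 m.
Σ(b_i/K_i) = 5.56/9.76 + 13.2/185 + 1.43/0.672 + 10.5/0.145 = 75.18 d.
K_eq = L / Σ(b_i/K_i) = 30.69 / 75.18 = 0.4082 m/day.
Q = K_eq · A · (Δh/L) = 0.4082 × 2160 × (15.2/30.69) = 436.7 m³/day.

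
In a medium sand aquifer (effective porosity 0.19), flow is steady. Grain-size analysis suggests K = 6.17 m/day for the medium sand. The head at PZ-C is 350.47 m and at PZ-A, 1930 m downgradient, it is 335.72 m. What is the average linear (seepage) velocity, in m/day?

0.248

Hydraulic gradient i = (350.47 − 335.72) / 1930 = 14.75 / 1930 = 0.007642.
Darcy flux q = K · i = 6.170 × 0.007642 = 0.04715 m/day.
Seepage velocity v = q / n_e = 0.04715 / 0.19 = 0.2482 m/day.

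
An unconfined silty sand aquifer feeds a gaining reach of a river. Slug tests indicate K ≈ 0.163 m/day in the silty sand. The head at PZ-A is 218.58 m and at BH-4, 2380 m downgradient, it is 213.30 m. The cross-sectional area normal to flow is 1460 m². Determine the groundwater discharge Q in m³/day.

0.528

Hydraulic gradient i = (218.58 − 213.30) / 2380 = 5.28 / 2380 = 0.002218.
Darcy's law: Q = K · A · i = 0.1630 × 1460 × 0.002218 = 0.5280 m³/day.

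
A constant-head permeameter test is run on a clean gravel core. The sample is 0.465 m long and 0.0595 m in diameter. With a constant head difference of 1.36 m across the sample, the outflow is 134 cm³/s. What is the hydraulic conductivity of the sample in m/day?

1420

Cross-sectional area A = π·(d/2)² = π × (0.0595/2)² = 0.002781 m².
Convert discharge: 134 cm³/s = 0.0001340 m³/s.
Darcy's law rearranged: K = Q·L / (A·Δh) = 0.0001340 × 0.465 / (0.002781 × 1.36) = 0.01648 m/s = 1424 m/day.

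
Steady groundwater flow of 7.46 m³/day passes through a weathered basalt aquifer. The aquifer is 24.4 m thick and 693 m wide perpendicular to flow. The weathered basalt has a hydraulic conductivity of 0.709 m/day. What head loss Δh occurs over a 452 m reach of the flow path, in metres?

Cross-sectional area A = 693 × 24.4 = 16909 m².
From Q = K·A·i, i = Q / (K·A) = 7.46 / (0.7090 × 16909) = 0.0006223.
Head loss Δh = i · L = 0.0006223 × 452 = 0.2813 m.

0.281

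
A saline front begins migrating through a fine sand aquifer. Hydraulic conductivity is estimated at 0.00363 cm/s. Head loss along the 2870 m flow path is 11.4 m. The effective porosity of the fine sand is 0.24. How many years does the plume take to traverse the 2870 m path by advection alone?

151

Convert K: 0.00363 cm/s × 864 = 3.136 m/day.
Hydraulic gradient i = Δh / L = 11.4 / 2870 = 0.003972.
Darcy flux q = K · i = 3.136 × 0.003972 = 0.01246 m/day.
Seepage velocity v = q / n_e = 0.01246 / 0.24 = 0.05191 m/day.
Travel time t = L / v = 2870 / 0.05191 = 55290 days = 151.4 years.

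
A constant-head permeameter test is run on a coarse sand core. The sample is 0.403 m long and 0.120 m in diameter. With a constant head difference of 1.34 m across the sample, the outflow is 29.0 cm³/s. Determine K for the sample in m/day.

Cross-sectional area A = π·(d/2)² = π × (0.120/2)² = 0.01131 m².
Convert discharge: 29.0 cm³/s = 2.900e-05 m³/s.
Darcy's law rearranged: K = Q·L / (A·Δh) = 2.900e-05 × 0.403 / (0.01131 × 1.34) = 0.0007712 m/s = 66.63 m/day.

66.6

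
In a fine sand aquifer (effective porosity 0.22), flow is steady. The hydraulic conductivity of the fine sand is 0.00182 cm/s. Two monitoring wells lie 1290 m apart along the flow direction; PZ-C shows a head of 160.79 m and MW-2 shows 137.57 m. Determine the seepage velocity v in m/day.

0.129

Convert K: 0.00182 cm/s × 864 = 1.572 m/day.
Hydraulic gradient i = (160.79 − 137.57) / 1290 = 23.22 / 1290 = 0.01800.
Darcy flux q = K · i = 1.572 × 0.01800 = 0.02830 m/day.
Seepage velocity v = q / n_e = 0.02830 / 0.22 = 0.1287 m/day.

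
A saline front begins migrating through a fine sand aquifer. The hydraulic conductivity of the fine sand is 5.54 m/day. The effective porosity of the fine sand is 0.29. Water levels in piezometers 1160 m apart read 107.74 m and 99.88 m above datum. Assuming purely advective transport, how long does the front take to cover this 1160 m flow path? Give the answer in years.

24.5

Hydraulic gradient i = (107.74 − 99.88) / 1160 = 7.86 / 1160 = 0.006776.
Darcy flux q = K · i = 5.540 × 0.006776 = 0.03754 m/day.
Seepage velocity v = q / n_e = 0.03754 / 0.29 = 0.1294 m/day.
Travel time t = L / v = 1160 / 0.1294 = 8962 days = 24.54 years.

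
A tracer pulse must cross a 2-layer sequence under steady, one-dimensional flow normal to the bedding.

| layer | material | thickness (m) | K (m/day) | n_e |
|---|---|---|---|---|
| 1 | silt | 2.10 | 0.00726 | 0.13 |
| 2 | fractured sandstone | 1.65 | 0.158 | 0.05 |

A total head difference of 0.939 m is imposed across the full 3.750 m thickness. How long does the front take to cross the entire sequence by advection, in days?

With flow normal to the layers, continuity requires the same specific discharge q through every layer.
Σ(b_i/K_i) = 2.10/0.00726 + 1.65/0.158 = 299.7 d.
q = Δh / Σ(b_i/K_i) = 0.939 / 299.7 = 0.003133 m/day.
In each layer the seepage velocity is v_i = q/n_i, so the layer transit time is t_i = b_i·n_i / q:
  layer 1 (silt): t_1 = 2.10 × 0.13 / 0.003133 = 87.13 d
  layer 2 (fractured sandstone): t_2 = 1.65 × 0.05 / 0.003133 = 26.33 d
Total t = Σ t_i = 113.5 days.

113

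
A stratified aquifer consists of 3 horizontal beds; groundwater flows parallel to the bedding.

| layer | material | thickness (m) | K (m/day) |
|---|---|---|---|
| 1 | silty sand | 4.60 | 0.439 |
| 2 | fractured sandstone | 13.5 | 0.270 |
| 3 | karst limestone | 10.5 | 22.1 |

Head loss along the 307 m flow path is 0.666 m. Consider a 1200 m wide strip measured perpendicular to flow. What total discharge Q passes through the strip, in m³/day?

Flow is parallel to layering, so each bed carries its own Darcy discharge and the transmissivities add.
Σ(K_i·b_i) = 0.439×4.60 + 0.270×13.5 + 22.1×10.5 = 237.7 m²/day.
Hydraulic gradient i = Δh / L = 0.666 / 307 = 0.002169.
Q = Σ(K_i·b_i) · W · i = 237.7 × 1200 × 0.002169 = 618.8 m³/day.

619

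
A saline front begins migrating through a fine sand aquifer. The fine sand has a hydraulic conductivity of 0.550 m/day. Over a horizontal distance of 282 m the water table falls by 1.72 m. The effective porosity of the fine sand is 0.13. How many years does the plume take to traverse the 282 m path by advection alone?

Hydraulic gradient i = Δh / L = 1.72 / 282 = 0.006099.
Darcy flux q = K · i = 0.5500 × 0.006099 = 0.003355 m/day.
Seepage velocity v = q / n_e = 0.003355 / 0.13 = 0.02580 m/day.
Travel time t = L / v = 282 / 0.02580 = 10928 days = 29.92 years.

29.9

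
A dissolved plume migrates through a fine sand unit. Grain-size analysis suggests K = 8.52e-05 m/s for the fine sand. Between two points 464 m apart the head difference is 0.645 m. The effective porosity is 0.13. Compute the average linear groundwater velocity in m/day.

Convert K: 8.52e-05 m/s × 86400 = 7.361 m/day.
Hydraulic gradient i = Δh / L = 0.645 / 464 = 0.001390.
Darcy flux q = K · i = 7.361 × 0.001390 = 0.01023 m/day.
Seepage velocity v = q / n_e = 0.01023 / 0.13 = 0.07871 m/day.

0.0787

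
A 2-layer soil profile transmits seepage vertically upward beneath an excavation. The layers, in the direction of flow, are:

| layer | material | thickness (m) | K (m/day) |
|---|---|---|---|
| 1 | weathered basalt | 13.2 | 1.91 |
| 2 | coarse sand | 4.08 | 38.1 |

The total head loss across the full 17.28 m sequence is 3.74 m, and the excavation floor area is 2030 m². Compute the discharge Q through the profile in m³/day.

Flow is perpendicular to layering, so the layers act in series and the equivalent K is the thickness-weighted harmonic mean.
Total thickness L = 13.2 + 4.08 = 17.28 m.
Σ(b_i/K_i) = 13.2/1.91 + 4.08/38.1 = 7.018 d.
K_eq = L / Σ(b_i/K_i) = 17.28 / 7.018 = 2.462 m/day.
Q = K_eq · A · (Δh/L) = 2.462 × 2030 × (3.74/17.28) = 1082 m³/day.

1080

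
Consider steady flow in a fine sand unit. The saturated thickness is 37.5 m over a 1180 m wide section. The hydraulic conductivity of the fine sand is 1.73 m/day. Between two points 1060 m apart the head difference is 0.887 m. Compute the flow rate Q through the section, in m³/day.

Cross-sectional area A = 1180 × 37.5 = 44250 m².
Hydraulic gradient i = Δh / L = 0.887 / 1060 = 0.0008368.
Darcy's law: Q = K · A · i = 1.730 × 44250 × 0.0008368 = 64.06 m³/day.

64.1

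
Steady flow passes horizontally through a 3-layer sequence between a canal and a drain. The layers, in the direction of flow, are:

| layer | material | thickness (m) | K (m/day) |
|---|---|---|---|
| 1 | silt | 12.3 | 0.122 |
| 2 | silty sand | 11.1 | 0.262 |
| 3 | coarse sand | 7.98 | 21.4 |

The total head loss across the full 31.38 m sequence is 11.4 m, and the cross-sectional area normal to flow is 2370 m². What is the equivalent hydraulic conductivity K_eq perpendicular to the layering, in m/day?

Flow is perpendicular to layering, so the layers act in series and the equivalent K is the thickness-weighted harmonic mean.
Total thickness L = 12.3 + 11.1 + 7.98 = 31.38 m.
Σ(b_i/K_i) = 12.3/0.122 + 11.1/0.262 + 7.98/21.4 = 143.6 d.
K_eq = L / Σ(b_i/K_i) = 31.38 / 143.6 = 0.2186 m/day.

0.219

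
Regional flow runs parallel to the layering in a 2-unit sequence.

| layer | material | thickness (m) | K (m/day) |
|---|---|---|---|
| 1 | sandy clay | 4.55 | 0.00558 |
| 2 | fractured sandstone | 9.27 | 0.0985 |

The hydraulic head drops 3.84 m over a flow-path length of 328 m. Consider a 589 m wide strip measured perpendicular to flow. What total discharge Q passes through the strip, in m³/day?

Flow is parallel to layering, so each bed carries its own Darcy discharge and the transmissivities add.
Σ(K_i·b_i) = 0.00558×4.55 + 0.0985×9.27 = 0.9385 m²/day.
Hydraulic gradient i = Δh / L = 3.84 / 328 = 0.01171.
Q = Σ(K_i·b_i) · W · i = 0.9385 × 589 × 0.01171 = 6.471 m³/day.

6.47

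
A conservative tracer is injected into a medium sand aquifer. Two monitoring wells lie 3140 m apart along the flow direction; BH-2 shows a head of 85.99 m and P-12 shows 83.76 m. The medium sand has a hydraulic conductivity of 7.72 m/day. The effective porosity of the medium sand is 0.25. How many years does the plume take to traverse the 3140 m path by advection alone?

Hydraulic gradient i = (85.99 − 83.76) / 3140 = 2.23 / 3140 = 0.0007102.
Darcy flux q = K · i = 7.720 × 0.0007102 = 0.005483 m/day.
Seepage velocity v = q / n_e = 0.005483 / 0.25 = 0.02193 m/day.
Travel time t = L / v = 3140 / 0.02193 = 1.432e+05 days = 392.0 years.

392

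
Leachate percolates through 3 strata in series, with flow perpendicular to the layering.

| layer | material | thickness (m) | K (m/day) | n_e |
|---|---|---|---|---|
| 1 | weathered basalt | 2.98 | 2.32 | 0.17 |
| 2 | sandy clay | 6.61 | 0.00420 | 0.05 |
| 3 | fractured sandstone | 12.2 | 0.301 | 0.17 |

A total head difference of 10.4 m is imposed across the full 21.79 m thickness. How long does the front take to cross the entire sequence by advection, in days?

With flow normal to the layers, continuity requires the same specific discharge q through every layer.
Σ(b_i/K_i) = 2.98/2.32 + 6.61/0.00420 + 12.2/0.301 = 1616 d.
q = Δh / Σ(b_i/K_i) = 10.4 / 1616 = 0.006437 m/day.
In each layer the seepage velocity is v_i = q/n_i, so the layer transit time is t_i = b_i·n_i / q:
  layer 1 (weathered basalt): t_1 = 2.98 × 0.17 / 0.006437 = 78.70 d
  layer 2 (sandy clay): t_2 = 6.61 × 0.05 / 0.006437 = 51.34 d
  layer 3 (fractured sandstone): t_3 = 12.2 × 0.17 / 0.006437 = 322.2 d
Total t = Σ t_i = 452.2 days.

452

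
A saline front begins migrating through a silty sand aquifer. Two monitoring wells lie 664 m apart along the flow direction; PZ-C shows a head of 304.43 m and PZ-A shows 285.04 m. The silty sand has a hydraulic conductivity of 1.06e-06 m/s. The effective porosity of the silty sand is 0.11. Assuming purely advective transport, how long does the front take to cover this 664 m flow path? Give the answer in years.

74.8

Convert K: 1.06e-06 m/s × 86400 = 0.09158 m/day.
Hydraulic gradient i = (304.43 − 285.04) / 664 = 19.39 / 664 = 0.02920.
Darcy flux q = K · i = 0.09158 × 0.02920 = 0.002674 m/day.
Seepage velocity v = q / n_e = 0.002674 / 0.11 = 0.02431 m/day.
Travel time t = L / v = 664 / 0.02431 = 27311 days = 74.77 years.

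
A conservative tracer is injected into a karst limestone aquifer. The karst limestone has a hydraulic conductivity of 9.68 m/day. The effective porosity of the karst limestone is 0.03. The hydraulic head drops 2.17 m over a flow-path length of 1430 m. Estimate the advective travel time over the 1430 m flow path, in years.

Hydraulic gradient i = Δh / L = 2.17 / 1430 = 0.001517.
Darcy flux q = K · i = 9.680 × 0.001517 = 0.01469 m/day.
Seepage velocity v = q / n_e = 0.01469 / 0.03 = 0.4896 m/day.
Travel time t = L / v = 1430 / 0.4896 = 2921 days = 7.996 years.

8.00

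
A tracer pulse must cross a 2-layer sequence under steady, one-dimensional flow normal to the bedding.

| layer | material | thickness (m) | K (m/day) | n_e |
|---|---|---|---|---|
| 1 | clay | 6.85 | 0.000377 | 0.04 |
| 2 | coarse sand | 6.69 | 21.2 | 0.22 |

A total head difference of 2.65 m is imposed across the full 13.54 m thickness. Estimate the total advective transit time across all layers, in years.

With flow normal to the layers, continuity requires the same specific discharge q through every layer.
Σ(b_i/K_i) = 6.85/0.000377 + 6.69/21.2 = 18170 d.
q = Δh / Σ(b_i/K_i) = 2.65 / 18170 = 0.0001458 m/day.
In each layer the seepage velocity is v_i = q/n_i, so the layer transit time is t_i = b_i·n_i / q:
  layer 1 (clay): t_1 = 6.85 × 0.04 / 0.0001458 = 1879 d
  layer 2 (coarse sand): t_2 = 6.69 × 0.22 / 0.0001458 = 10092 d
Total t = Σ t_i = 11970 days = 32.77 years.

32.8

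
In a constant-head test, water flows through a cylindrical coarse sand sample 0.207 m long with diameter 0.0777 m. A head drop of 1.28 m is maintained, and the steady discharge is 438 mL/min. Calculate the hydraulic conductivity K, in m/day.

21.5

Cross-sectional area A = π·(d/2)² = π × (0.0777/2)² = 0.004742 m².
Convert discharge: 438 mL/min = 7.300e-06 m³/s.
Darcy's law rearranged: K = Q·L / (A·Δh) = 7.300e-06 × 0.207 / (0.004742 × 1.28) = 0.0002490 m/s = 21.51 m/day.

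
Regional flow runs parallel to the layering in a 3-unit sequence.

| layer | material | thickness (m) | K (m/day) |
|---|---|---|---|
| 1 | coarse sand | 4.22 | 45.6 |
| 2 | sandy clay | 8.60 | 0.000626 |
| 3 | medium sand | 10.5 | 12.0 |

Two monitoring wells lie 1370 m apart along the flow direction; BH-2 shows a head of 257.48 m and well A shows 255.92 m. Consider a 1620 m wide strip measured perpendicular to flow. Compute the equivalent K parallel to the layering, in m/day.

Flow is parallel to layering, so each bed carries its own Darcy discharge and the transmissivities add.
Σ(K_i·b_i) = 45.6×4.22 + 0.000626×8.60 + 12.0×10.5 = 318.4 m²/day.
Total thickness b = 23.32 m, so K_eq = Σ(K_i·b_i)/b = 13.66 m/day.

13.7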